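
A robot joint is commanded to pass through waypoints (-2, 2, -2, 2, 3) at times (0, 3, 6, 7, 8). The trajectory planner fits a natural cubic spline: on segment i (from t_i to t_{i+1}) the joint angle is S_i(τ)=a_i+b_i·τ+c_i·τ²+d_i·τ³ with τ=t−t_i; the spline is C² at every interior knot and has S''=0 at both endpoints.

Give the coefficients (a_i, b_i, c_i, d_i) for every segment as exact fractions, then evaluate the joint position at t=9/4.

  seg 0: a=-2 b=305/112 c=0 d=-467/3024
  seg 1: a=2 b=-81/56 c=-467/336 d=1439/3024
  seg 2: a=-2 b=49/16 c=81/28 d=-219/112
  seg 3: a=2 b=167/56 c=-333/112 d=111/112
S(9/4) = 2425/1024

Δ: Δ0=4/3, Δ1=-4/3, Δ2=4, Δ3=1
row 1: diag=12, rhs=-16; c'=1/4, d'=-4/3
row 2: denom=8−3·1/4=29/4; d'=(32−3·-4/3)/(29/4)=144/29
row 3: denom=4−1·4/29=112/29; d'=(-18−1·144/29)/(112/29)=-333/56
back: M3=-333/56
back: M2=144/29−4/29·-333/56=81/14
back: M1=-4/3−1/4·81/14=-467/168
M: M0=0, M1=-467/168, M2=81/14, M3=-333/56, M4=0
seg 0: a=-2, c=M0/2=0, d=(M1−M0)/(6·3)=-467/3024, b=Δ0−h0·(2M0+M1)/6=305/112
seg 1: a=2, c=M1/2=-467/336, d=(M2−M1)/(6·3)=1439/3024, b=Δ1−h1·(2M1+M2)/6=-81/56
seg 2: a=-2, c=M2/2=81/28, d=(M3−M2)/(6·1)=-219/112, b=Δ2−h2·(2M2+M3)/6=49/16
seg 3: a=2, c=M3/2=-333/112, d=(M4−M3)/(6·1)=111/112, b=Δ3−h3·(2M3+M4)/6=167/56
t_q=9/4 → seg 0, τ=9/4; S=-2+305/112·τ+0·τ²+-467/3024·τ³=2425/1024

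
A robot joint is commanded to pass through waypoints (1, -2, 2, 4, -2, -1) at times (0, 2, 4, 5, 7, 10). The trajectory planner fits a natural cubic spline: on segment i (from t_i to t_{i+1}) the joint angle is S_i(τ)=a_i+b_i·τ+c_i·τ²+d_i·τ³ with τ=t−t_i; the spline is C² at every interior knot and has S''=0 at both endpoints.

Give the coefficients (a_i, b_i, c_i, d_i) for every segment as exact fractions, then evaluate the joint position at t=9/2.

  seg 0: a=1 b=-8447/3576 c=0 d=3083/14304
  seg 1: a=-2 b=401/1788 c=3083/2384 d=-2899/14304
  seg 2: a=2 b=10603/3576 c=23/298 d=-3727/3576
  seg 3: a=4 b=-13/1788 c=-3635/1192 d=2777/3576
  seg 4: a=-2 b=-5161/1788 c=1919/1192 d=-1919/10728
S(9/2) = 32151/9536

Δ: Δ0=-3/2, Δ1=2, Δ2=2, Δ3=-3, Δ4=1/3
row 1: diag=8, rhs=21; c'=1/4, d'=21/8
row 2: denom=6−2·1/4=11/2; d'=(0−2·21/8)/(11/2)=-21/22
row 3: denom=6−1·2/11=64/11; d'=(-30−1·-21/22)/(64/11)=-639/128
row 4: denom=10−2·11/32=149/16; d'=(20−2·-639/128)/(149/16)=1919/596
back: M4=1919/596
back: M3=-639/128−11/32·1919/596=-3635/596
back: M2=-21/22−2/11·-3635/596=23/149
back: M1=21/8−1/4·23/149=3083/1192
M: M0=0, M1=3083/1192, M2=23/149, M3=-3635/596, M4=1919/596, M5=0
seg 0: a=1, c=M0/2=0, d=(M1−M0)/(6·2)=3083/14304, b=Δ0−h0·(2M0+M1)/6=-8447/3576
seg 1: a=-2, c=M1/2=3083/2384, d=(M2−M1)/(6·2)=-2899/14304, b=Δ1−h1·(2M1+M2)/6=401/1788
seg 2: a=2, c=M2/2=23/298, d=(M3−M2)/(6·1)=-3727/3576, b=Δ2−h2·(2M2+M3)/6=10603/3576
seg 3: a=4, c=M3/2=-3635/1192, d=(M4−M3)/(6·2)=2777/3576, b=Δ3−h3·(2M3+M4)/6=-13/1788
seg 4: a=-2, c=M4/2=1919/1192, d=(M5−M4)/(6·3)=-1919/10728, b=Δ4−h4·(2M4+M5)/6=-5161/1788
t_q=9/2 → seg 2, τ=1/2; S=2+10603/3576·τ+23/298·τ²+-3727/3576·τ³=32151/9536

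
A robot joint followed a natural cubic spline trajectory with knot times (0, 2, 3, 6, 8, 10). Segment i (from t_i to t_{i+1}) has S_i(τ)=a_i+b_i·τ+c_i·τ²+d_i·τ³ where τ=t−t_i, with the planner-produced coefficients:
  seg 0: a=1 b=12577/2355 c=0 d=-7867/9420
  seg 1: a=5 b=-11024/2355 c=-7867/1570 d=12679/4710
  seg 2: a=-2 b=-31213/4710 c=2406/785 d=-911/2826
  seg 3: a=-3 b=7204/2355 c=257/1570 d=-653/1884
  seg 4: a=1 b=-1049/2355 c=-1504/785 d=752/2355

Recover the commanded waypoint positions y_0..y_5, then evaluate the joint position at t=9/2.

y_0=1 y_1=5 y_2=-2 y_3=-3 y_4=1 y_5=-5
S(9/2) = -77021/12560

y_0 = S_0(0) = a_0 = 1
y_1 = S_1(0) = a_1 = 5
y_2 = S_2(0) = a_2 = -2
y_3 = S_3(0) = a_3 = -3
y_4 = S_4(0) = a_4 = 1
y_5 = S_4(2) = -5
t_q=9/2 is in segment 2 (τ=3/2); S_2(τ)=-77021/12560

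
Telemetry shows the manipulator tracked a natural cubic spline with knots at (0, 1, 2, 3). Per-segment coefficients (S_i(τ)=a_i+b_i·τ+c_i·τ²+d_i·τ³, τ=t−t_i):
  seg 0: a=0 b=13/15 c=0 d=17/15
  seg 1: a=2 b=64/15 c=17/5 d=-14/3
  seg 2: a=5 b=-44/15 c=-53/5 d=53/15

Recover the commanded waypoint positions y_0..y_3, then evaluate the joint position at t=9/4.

y_0 = S_0(0) = a_0 = 0
y_1 = S_1(0) = a_1 = 2
y_2 = S_2(0) = a_2 = 5
y_3 = S_2(1) = -5
t_q=9/4 is in segment 2 (τ=1/4); S_2(τ)=1171/320

y_0=0 y_1=2 y_2=5 y_3=-5
S(9/4) = 1171/320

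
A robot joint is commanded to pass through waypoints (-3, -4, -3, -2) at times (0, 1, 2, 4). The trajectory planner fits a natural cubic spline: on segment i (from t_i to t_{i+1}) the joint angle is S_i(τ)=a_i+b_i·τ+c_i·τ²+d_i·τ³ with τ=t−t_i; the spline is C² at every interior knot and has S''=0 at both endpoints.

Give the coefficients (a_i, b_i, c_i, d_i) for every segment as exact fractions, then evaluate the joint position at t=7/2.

  seg 0: a=-3 b=-71/46 c=0 d=25/46
  seg 1: a=-4 b=2/23 c=75/46 d=-33/46
  seg 2: a=-3 b=55/46 c=-12/23 d=2/23
S(7/2) = -48/23

Δ: Δ0=-1, Δ1=1, Δ2=1/2
row 1: diag=4, rhs=12; c'=1/4, d'=3
row 2: denom=6−1·1/4=23/4; d'=(-3−1·3)/(23/4)=-24/23
back: M2=-24/23
back: M1=3−1/4·-24/23=75/23
M: M0=0, M1=75/23, M2=-24/23, M3=0
seg 0: a=-3, c=M0/2=0, d=(M1−M0)/(6·1)=25/46, b=Δ0−h0·(2M0+M1)/6=-71/46
seg 1: a=-4, c=M1/2=75/46, d=(M2−M1)/(6·1)=-33/46, b=Δ1−h1·(2M1+M2)/6=2/23
seg 2: a=-3, c=M2/2=-12/23, d=(M3−M2)/(6·2)=2/23, b=Δ2−h2·(2M2+M3)/6=55/46
t_q=7/2 → seg 2, τ=3/2; S=-3+55/46·τ+-12/23·τ²+2/23·τ³=-48/23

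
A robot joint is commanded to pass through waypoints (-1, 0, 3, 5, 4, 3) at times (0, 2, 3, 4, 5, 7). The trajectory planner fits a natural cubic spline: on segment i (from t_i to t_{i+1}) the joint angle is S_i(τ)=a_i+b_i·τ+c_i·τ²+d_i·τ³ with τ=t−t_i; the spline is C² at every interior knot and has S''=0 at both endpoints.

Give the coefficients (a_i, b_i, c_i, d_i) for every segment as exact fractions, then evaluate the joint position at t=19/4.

Δ: Δ0=1/2, Δ1=3, Δ2=2, Δ3=-1, Δ4=-1/2
row 1: diag=6, rhs=15; c'=1/6, d'=5/2
row 2: denom=4−1·1/6=23/6; d'=(-6−1·5/2)/(23/6)=-51/23
row 3: denom=4−1·6/23=86/23; d'=(-18−1·-51/23)/(86/23)=-363/86
row 4: denom=6−1·23/86=493/86; d'=(3−1·-363/86)/(493/86)=621/493
back: M4=621/493
back: M3=-363/86−23/86·621/493=-2247/493
back: M2=-51/23−6/23·-2247/493=-507/493
back: M1=5/2−1/6·-507/493=1317/493
M: M0=0, M1=1317/493, M2=-507/493, M3=-2247/493, M4=621/493, M5=0
seg 0: a=-1, c=M0/2=0, d=(M1−M0)/(6·2)=439/1972, b=Δ0−h0·(2M0+M1)/6=-385/986
seg 1: a=0, c=M1/2=1317/986, d=(M2−M1)/(6·1)=-304/493, b=Δ1−h1·(2M1+M2)/6=2249/986
seg 2: a=3, c=M2/2=-507/986, d=(M3−M2)/(6·1)=-10/17, b=Δ2−h2·(2M2+M3)/6=3059/986
seg 3: a=5, c=M3/2=-2247/986, d=(M4−M3)/(6·1)=478/493, b=Δ3−h3·(2M3+M4)/6=305/986
seg 4: a=4, c=M4/2=621/986, d=(M5−M4)/(6·2)=-207/1972, b=Δ4−h4·(2M4+M5)/6=-1321/986
t_q=19/4 → seg 3, τ=3/4; S=5+305/986·τ+-2247/986·τ²+478/493·τ³=34385/7888

  seg 0: a=-1 b=-385/986 c=0 d=439/1972
  seg 1: a=0 b=2249/986 c=1317/986 d=-304/493
  seg 2: a=3 b=3059/986 c=-507/986 d=-10/17
  seg 3: a=5 b=305/986 c=-2247/986 d=478/493
  seg 4: a=4 b=-1321/986 c=621/986 d=-207/1972
S(19/4) = 34385/7888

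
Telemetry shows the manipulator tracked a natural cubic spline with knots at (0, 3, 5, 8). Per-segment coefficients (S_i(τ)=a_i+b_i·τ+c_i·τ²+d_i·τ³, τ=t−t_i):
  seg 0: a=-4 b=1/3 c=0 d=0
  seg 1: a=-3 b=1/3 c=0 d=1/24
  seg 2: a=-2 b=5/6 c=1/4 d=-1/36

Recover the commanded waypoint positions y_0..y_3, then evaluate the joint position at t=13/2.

y_0=-4 y_1=-3 y_2=-2 y_3=2
S(13/2) = -9/32

y_0 = S_0(0) = a_0 = -4
y_1 = S_1(0) = a_1 = -3
y_2 = S_2(0) = a_2 = -2
y_3 = S_2(3) = 2
t_q=13/2 is in segment 2 (τ=3/2); S_2(τ)=-9/32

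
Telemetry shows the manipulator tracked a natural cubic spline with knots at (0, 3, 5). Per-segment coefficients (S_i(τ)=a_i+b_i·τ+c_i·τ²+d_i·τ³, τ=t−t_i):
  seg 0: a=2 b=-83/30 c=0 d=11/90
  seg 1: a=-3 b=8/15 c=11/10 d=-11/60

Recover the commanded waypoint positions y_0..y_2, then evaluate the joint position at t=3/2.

y_0 = S_0(0) = a_0 = 2
y_1 = S_1(0) = a_1 = -3
y_2 = S_1(2) = 1
t_q=3/2 is in segment 0 (τ=3/2); S_0(τ)=-139/80

y_0=2 y_1=-3 y_2=1
S(3/2) = -139/80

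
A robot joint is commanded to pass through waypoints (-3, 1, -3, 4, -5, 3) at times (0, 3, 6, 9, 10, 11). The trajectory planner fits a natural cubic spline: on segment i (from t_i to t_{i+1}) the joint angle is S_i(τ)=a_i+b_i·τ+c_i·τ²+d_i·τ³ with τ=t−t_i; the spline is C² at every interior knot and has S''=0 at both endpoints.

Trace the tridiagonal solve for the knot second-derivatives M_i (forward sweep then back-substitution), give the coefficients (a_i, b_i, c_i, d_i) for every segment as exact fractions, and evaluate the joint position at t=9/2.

Δ: Δ0=4/3, Δ1=-4/3, Δ2=7/3, Δ3=-9, Δ4=8
row 1: diag=12, rhs=-16; c'=1/4, d'=-4/3
row 2: denom=12−3·1/4=45/4; d'=(22−3·-4/3)/(45/4)=104/45
row 3: denom=8−3·4/15=36/5; d'=(-68−3·104/45)/(36/5)=-281/27
row 4: denom=4−1·5/36=139/36; d'=(102−1·-281/27)/(139/36)=12140/417
back: M4=12140/417
back: M3=-281/27−5/36·12140/417=-6026/417
back: M2=104/45−4/15·-6026/417=7712/1251
back: M1=-4/3−1/4·7712/1251=-3596/1251
M: M0=0, M1=-3596/1251, M2=7712/1251, M3=-6026/417, M4=12140/417, M5=0
seg 0: a=-3, c=M0/2=0, d=(M1−M0)/(6·3)=-1798/11259, b=Δ0−h0·(2M0+M1)/6=3466/1251
seg 1: a=1, c=M1/2=-1798/1251, d=(M2−M1)/(6·3)=5654/11259, b=Δ1−h1·(2M1+M2)/6=-1928/1251
seg 2: a=-3, c=M2/2=3856/1251, d=(M3−M2)/(6·3)=-12895/11259, b=Δ2−h2·(2M2+M3)/6=4246/1251
seg 3: a=4, c=M3/2=-3013/417, d=(M4−M3)/(6·1)=9083/1251, b=Δ3−h3·(2M3+M4)/6=-11303/1251
seg 4: a=-5, c=M4/2=6070/417, d=(M5−M4)/(6·1)=-6070/1251, b=Δ4−h4·(2M4+M5)/6=-2132/1251
t_q=9/2 → seg 1, τ=3/2; S=1+-1928/1251·τ+-1798/1251·τ²+5654/11259·τ³=-1585/556

  seg 0: a=-3 b=3466/1251 c=0 d=-1798/11259
  seg 1: a=1 b=-1928/1251 c=-1798/1251 d=5654/11259
  seg 2: a=-3 b=4246/1251 c=3856/1251 d=-12895/11259
  seg 3: a=4 b=-11303/1251 c=-3013/417 d=9083/1251
  seg 4: a=-5 b=-2132/1251 c=6070/417 d=-6070/1251
S(9/2) = -1585/556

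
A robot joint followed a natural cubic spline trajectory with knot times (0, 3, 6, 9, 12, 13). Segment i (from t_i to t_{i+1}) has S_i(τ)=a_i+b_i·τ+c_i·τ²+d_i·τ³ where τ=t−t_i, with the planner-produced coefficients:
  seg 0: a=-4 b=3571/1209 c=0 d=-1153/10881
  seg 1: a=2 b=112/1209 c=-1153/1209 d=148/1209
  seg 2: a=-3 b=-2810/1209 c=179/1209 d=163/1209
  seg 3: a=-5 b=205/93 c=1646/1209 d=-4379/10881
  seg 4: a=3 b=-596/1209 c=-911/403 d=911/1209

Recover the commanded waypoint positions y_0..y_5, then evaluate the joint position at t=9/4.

y_0=-4 y_1=2 y_2=-3 y_3=-5 y_4=3 y_5=1
S(9/4) = 37109/25792

y_0 = S_0(0) = a_0 = -4
y_1 = S_1(0) = a_1 = 2
y_2 = S_2(0) = a_2 = -3
y_3 = S_3(0) = a_3 = -5
y_4 = S_4(0) = a_4 = 3
y_5 = S_4(1) = 1
t_q=9/4 is in segment 0 (τ=9/4); S_0(τ)=37109/25792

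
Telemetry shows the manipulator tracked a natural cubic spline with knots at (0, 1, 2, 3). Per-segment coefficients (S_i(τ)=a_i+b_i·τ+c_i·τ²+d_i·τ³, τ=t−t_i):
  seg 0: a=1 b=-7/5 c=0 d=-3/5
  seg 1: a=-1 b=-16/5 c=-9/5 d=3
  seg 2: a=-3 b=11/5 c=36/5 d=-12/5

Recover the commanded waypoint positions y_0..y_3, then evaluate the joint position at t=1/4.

y_0 = S_0(0) = a_0 = 1
y_1 = S_1(0) = a_1 = -1
y_2 = S_2(0) = a_2 = -3
y_3 = S_2(1) = 4
t_q=1/4 is in segment 0 (τ=1/4); S_0(τ)=41/64

y_0=1 y_1=-1 y_2=-3 y_3=4
S(1/4) = 41/64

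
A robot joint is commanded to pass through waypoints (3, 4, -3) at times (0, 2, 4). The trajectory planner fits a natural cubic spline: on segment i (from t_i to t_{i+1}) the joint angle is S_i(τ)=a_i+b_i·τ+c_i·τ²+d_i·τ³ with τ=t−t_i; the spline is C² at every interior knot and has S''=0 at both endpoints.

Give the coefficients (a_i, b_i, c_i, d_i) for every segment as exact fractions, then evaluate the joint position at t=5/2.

Δ: Δ0=1/2, Δ1=-7/2
row 1: diag=8, rhs=-24; c'=1/4, d'=-3
back: M1=-3
M: M0=0, M1=-3, M2=0
seg 0: a=3, c=M0/2=0, d=(M1−M0)/(6·2)=-1/4, b=Δ0−h0·(2M0+M1)/6=3/2
seg 1: a=4, c=M1/2=-3/2, d=(M2−M1)/(6·2)=1/4, b=Δ1−h1·(2M1+M2)/6=-3/2
t_q=5/2 → seg 1, τ=1/2; S=4+-3/2·τ+-3/2·τ²+1/4·τ³=93/32

  seg 0: a=3 b=3/2 c=0 d=-1/4
  seg 1: a=4 b=-3/2 c=-3/2 d=1/4
S(5/2) = 93/32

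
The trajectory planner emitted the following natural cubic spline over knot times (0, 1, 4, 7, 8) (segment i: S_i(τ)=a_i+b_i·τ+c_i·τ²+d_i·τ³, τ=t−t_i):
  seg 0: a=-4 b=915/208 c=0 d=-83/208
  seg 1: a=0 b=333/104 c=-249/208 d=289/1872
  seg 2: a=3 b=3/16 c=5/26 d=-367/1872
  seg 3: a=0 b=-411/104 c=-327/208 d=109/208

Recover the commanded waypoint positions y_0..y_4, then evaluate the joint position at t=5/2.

y_0=-4 y_1=0 y_2=3 y_3=0 y_4=-5
S(5/2) = 4377/1664

y_0 = S_0(0) = a_0 = -4
y_1 = S_1(0) = a_1 = 0
y_2 = S_2(0) = a_2 = 3
y_3 = S_3(0) = a_3 = 0
y_4 = S_3(1) = -5
t_q=5/2 is in segment 1 (τ=3/2); S_1(τ)=4377/1664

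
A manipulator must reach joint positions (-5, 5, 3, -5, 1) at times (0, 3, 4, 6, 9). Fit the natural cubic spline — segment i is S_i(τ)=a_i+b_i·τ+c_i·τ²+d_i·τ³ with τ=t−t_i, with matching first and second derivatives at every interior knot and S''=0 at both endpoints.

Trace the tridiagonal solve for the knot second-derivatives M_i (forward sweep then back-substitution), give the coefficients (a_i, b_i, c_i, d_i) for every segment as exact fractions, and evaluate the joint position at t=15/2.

Δ: Δ0=10/3, Δ1=-2, Δ2=-4, Δ3=2
row 1: diag=8, rhs=-32; c'=1/8, d'=-4
row 2: denom=6−1·1/8=47/8; d'=(-12−1·-4)/(47/8)=-64/47
row 3: denom=10−2·16/47=438/47; d'=(36−2·-64/47)/(438/47)=910/219
back: M3=910/219
back: M2=-64/47−16/47·910/219=-608/219
back: M1=-4−1/8·-608/219=-800/219
M: M0=0, M1=-800/219, M2=-608/219, M3=910/219, M4=0
seg 0: a=-5, c=M0/2=0, d=(M1−M0)/(6·3)=-400/1971, b=Δ0−h0·(2M0+M1)/6=1130/219
seg 1: a=5, c=M1/2=-400/219, d=(M2−M1)/(6·1)=32/219, b=Δ1−h1·(2M1+M2)/6=-70/219
seg 2: a=3, c=M2/2=-304/219, d=(M3−M2)/(6·2)=253/438, b=Δ2−h2·(2M2+M3)/6=-258/73
seg 3: a=-5, c=M3/2=455/219, d=(M4−M3)/(6·3)=-455/1971, b=Δ3−h3·(2M3+M4)/6=-472/219
t_q=15/2 → seg 3, τ=3/2; S=-5+-472/219·τ+455/219·τ²+-455/1971·τ³=-2533/584

  seg 0: a=-5 b=1130/219 c=0 d=-400/1971
  seg 1: a=5 b=-70/219 c=-400/219 d=32/219
  seg 2: a=3 b=-258/73 c=-304/219 d=253/438
  seg 3: a=-5 b=-472/219 c=455/219 d=-455/1971
S(15/2) = -2533/584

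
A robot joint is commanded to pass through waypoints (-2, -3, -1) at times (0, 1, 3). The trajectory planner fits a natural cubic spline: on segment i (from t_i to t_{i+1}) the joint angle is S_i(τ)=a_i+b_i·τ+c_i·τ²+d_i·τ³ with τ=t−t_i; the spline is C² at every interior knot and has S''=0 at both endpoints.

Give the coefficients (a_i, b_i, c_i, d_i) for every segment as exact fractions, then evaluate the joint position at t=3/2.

Δ: Δ0=-1, Δ1=1
row 1: diag=6, rhs=12; c'=1/3, d'=2
back: M1=2
M: M0=0, M1=2, M2=0
seg 0: a=-2, c=M0/2=0, d=(M1−M0)/(6·1)=1/3, b=Δ0−h0·(2M0+M1)/6=-4/3
seg 1: a=-3, c=M1/2=1, d=(M2−M1)/(6·2)=-1/6, b=Δ1−h1·(2M1+M2)/6=-1/3
t_q=3/2 → seg 1, τ=1/2; S=-3+-1/3·τ+1·τ²+-1/6·τ³=-47/16

  seg 0: a=-2 b=-4/3 c=0 d=1/3
  seg 1: a=-3 b=-1/3 c=1 d=-1/6
S(3/2) = -47/16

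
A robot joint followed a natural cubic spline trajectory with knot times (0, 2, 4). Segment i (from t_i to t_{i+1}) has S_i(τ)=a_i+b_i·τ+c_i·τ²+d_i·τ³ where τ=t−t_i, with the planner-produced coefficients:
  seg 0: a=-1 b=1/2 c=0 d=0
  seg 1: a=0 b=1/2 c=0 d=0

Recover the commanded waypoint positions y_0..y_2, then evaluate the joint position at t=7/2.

y_0 = S_0(0) = a_0 = -1
y_1 = S_1(0) = a_1 = 0
y_2 = S_1(2) = 1
t_q=7/2 is in segment 1 (τ=3/2); S_1(τ)=3/4

y_0=-1 y_1=0 y_2=1
S(7/2) = 3/4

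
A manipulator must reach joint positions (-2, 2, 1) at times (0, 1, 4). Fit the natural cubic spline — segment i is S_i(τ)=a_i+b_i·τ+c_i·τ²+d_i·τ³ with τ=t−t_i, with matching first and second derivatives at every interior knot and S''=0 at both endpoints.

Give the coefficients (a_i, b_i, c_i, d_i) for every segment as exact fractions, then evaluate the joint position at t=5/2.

Δ: Δ0=4, Δ1=-1/3
row 1: diag=8, rhs=-26; c'=3/8, d'=-13/4
back: M1=-13/4
M: M0=0, M1=-13/4, M2=0
seg 0: a=-2, c=M0/2=0, d=(M1−M0)/(6·1)=-13/24, b=Δ0−h0·(2M0+M1)/6=109/24
seg 1: a=2, c=M1/2=-13/8, d=(M2−M1)/(6·3)=13/72, b=Δ1−h1·(2M1+M2)/6=35/12
t_q=5/2 → seg 1, τ=3/2; S=2+35/12·τ+-13/8·τ²+13/72·τ³=213/64

  seg 0: a=-2 b=109/24 c=0 d=-13/24
  seg 1: a=2 b=35/12 c=-13/8 d=13/72
S(5/2) = 213/64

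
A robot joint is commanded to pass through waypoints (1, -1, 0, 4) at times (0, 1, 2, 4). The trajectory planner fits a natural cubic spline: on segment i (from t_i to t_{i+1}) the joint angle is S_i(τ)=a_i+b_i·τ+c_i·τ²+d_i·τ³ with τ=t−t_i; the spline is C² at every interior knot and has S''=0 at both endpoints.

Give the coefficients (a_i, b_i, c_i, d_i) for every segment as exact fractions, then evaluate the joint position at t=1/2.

  seg 0: a=1 b=-63/23 c=0 d=17/23
  seg 1: a=-1 b=-12/23 c=51/23 d=-16/23
  seg 2: a=0 b=42/23 c=3/23 d=-1/46
S(1/2) = -51/184

Δ: Δ0=-2, Δ1=1, Δ2=2
row 1: diag=4, rhs=18; c'=1/4, d'=9/2
row 2: denom=6−1·1/4=23/4; d'=(6−1·9/2)/(23/4)=6/23
back: M2=6/23
back: M1=9/2−1/4·6/23=102/23
M: M0=0, M1=102/23, M2=6/23, M3=0
seg 0: a=1, c=M0/2=0, d=(M1−M0)/(6·1)=17/23, b=Δ0−h0·(2M0+M1)/6=-63/23
seg 1: a=-1, c=M1/2=51/23, d=(M2−M1)/(6·1)=-16/23, b=Δ1−h1·(2M1+M2)/6=-12/23
seg 2: a=0, c=M2/2=3/23, d=(M3−M2)/(6·2)=-1/46, b=Δ2−h2·(2M2+M3)/6=42/23
t_q=1/2 → seg 0, τ=1/2; S=1+-63/23·τ+0·τ²+17/23·τ³=-51/184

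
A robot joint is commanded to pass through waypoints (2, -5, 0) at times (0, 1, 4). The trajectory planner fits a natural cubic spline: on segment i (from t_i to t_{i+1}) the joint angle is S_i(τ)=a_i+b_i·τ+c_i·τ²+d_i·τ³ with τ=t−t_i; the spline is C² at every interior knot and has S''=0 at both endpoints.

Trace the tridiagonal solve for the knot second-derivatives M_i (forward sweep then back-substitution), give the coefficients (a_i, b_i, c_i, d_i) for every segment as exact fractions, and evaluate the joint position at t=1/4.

  seg 0: a=2 b=-97/12 c=0 d=13/12
  seg 1: a=-5 b=-29/6 c=13/4 d=-13/36
S(1/4) = -1/256

Δ: Δ0=-7, Δ1=5/3
row 1: diag=8, rhs=52; c'=3/8, d'=13/2
back: M1=13/2
M: M0=0, M1=13/2, M2=0
seg 0: a=2, c=M0/2=0, d=(M1−M0)/(6·1)=13/12, b=Δ0−h0·(2M0+M1)/6=-97/12
seg 1: a=-5, c=M1/2=13/4, d=(M2−M1)/(6·3)=-13/36, b=Δ1−h1·(2M1+M2)/6=-29/6
t_q=1/4 → seg 0, τ=1/4; S=2+-97/12·τ+0·τ²+13/12·τ³=-1/256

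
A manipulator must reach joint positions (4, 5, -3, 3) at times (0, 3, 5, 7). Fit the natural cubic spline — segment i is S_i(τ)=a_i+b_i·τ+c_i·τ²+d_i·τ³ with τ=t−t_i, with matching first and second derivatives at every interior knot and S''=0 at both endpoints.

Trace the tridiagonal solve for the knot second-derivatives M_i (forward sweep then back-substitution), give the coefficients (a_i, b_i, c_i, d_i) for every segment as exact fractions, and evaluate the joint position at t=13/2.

Δ: Δ0=1/3, Δ1=-4, Δ2=3
row 1: diag=10, rhs=-26; c'=1/5, d'=-13/5
row 2: denom=8−2·1/5=38/5; d'=(42−2·-13/5)/(38/5)=118/19
back: M2=118/19
back: M1=-13/5−1/5·118/19=-73/19
M: M0=0, M1=-73/19, M2=118/19, M3=0
seg 0: a=4, c=M0/2=0, d=(M1−M0)/(6·3)=-73/342, b=Δ0−h0·(2M0+M1)/6=257/114
seg 1: a=5, c=M1/2=-73/38, d=(M2−M1)/(6·2)=191/228, b=Δ1−h1·(2M1+M2)/6=-200/57
seg 2: a=-3, c=M2/2=59/19, d=(M3−M2)/(6·2)=-59/114, b=Δ2−h2·(2M2+M3)/6=-65/57
t_q=13/2 → seg 2, τ=3/2; S=-3+-65/57·τ+59/19·τ²+-59/114·τ³=161/304

  seg 0: a=4 b=257/114 c=0 d=-73/342
  seg 1: a=5 b=-200/57 c=-73/38 d=191/228
  seg 2: a=-3 b=-65/57 c=59/19 d=-59/114
S(13/2) = 161/304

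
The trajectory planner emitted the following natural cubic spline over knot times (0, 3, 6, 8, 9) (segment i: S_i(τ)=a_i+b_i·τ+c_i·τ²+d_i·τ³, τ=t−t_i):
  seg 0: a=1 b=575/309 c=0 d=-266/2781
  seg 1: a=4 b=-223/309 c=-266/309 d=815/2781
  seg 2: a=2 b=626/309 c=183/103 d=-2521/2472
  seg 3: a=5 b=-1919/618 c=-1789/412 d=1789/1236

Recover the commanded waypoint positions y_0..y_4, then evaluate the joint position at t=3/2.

y_0=1 y_1=4 y_2=2 y_3=5 y_4=-1
S(3/2) = 1429/412

y_0 = S_0(0) = a_0 = 1
y_1 = S_1(0) = a_1 = 4
y_2 = S_2(0) = a_2 = 2
y_3 = S_3(0) = a_3 = 5
y_4 = S_3(1) = -1
t_q=3/2 is in segment 0 (τ=3/2); S_0(τ)=1429/412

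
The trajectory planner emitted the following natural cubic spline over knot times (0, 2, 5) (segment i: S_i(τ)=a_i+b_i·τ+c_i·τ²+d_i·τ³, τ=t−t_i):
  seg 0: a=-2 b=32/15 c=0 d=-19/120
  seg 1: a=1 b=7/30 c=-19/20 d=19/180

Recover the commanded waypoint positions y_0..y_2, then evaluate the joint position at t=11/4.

y_0 = S_0(0) = a_0 = -2
y_1 = S_1(0) = a_1 = 1
y_2 = S_1(3) = -4
t_q=11/4 is in segment 1 (τ=3/4); S_1(τ)=877/1280

y_0=-2 y_1=1 y_2=-4
S(11/4) = 877/1280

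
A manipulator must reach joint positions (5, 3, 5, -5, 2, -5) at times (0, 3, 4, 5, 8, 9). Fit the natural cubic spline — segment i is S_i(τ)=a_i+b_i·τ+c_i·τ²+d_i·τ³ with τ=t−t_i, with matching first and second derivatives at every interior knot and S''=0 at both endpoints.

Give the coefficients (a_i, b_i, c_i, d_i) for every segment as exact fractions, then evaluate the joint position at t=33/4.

Δ: Δ0=-2/3, Δ1=2, Δ2=-10, Δ3=7/3, Δ4=-7
row 1: diag=8, rhs=16; c'=1/8, d'=2
row 2: denom=4−1·1/8=31/8; d'=(-72−1·2)/(31/8)=-592/31
row 3: denom=8−1·8/31=240/31; d'=(74−1·-592/31)/(240/31)=481/40
row 4: denom=8−3·31/80=547/80; d'=(-56−3·481/40)/(547/80)=-7366/547
back: M4=-7366/547
back: M3=481/40−31/80·-7366/547=9432/547
back: M2=-592/31−8/31·9432/547=-12880/547
back: M1=2−1/8·-12880/547=2704/547
M: M0=0, M1=2704/547, M2=-12880/547, M3=9432/547, M4=-7366/547, M5=0
seg 0: a=5, c=M0/2=0, d=(M1−M0)/(6·3)=1352/4923, b=Δ0−h0·(2M0+M1)/6=-5150/1641
seg 1: a=3, c=M1/2=1352/547, d=(M2−M1)/(6·1)=-7792/1641, b=Δ1−h1·(2M1+M2)/6=7018/1641
seg 2: a=5, c=M2/2=-6440/547, d=(M3−M2)/(6·1)=11156/1641, b=Δ2−h2·(2M2+M3)/6=-8246/1641
seg 3: a=-5, c=M3/2=4716/547, d=(M4−M3)/(6·3)=-8399/4923, b=Δ3−h3·(2M3+M4)/6=-13418/1641
seg 4: a=2, c=M4/2=-3683/547, d=(M5−M4)/(6·1)=3683/1641, b=Δ4−h4·(2M4+M5)/6=-4121/1641
t_q=33/4 → seg 4, τ=1/4; S=2+-4121/1641·τ+-3683/547·τ²+3683/1641·τ³=34533/35008

  seg 0: a=5 b=-5150/1641 c=0 d=1352/4923
  seg 1: a=3 b=7018/1641 c=1352/547 d=-7792/1641
  seg 2: a=5 b=-8246/1641 c=-6440/547 d=11156/1641
  seg 3: a=-5 b=-13418/1641 c=4716/547 d=-8399/4923
  seg 4: a=2 b=-4121/1641 c=-3683/547 d=3683/1641
S(33/4) = 34533/35008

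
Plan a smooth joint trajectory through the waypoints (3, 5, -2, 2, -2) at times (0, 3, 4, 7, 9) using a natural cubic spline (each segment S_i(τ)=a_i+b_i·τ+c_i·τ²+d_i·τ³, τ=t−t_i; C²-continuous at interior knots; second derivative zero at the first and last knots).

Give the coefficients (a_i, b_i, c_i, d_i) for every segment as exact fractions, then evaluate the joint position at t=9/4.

Δ: Δ0=2/3, Δ1=-7, Δ2=4/3, Δ3=-2
row 1: diag=8, rhs=-46; c'=1/8, d'=-23/4
row 2: denom=8−1·1/8=63/8; d'=(50−1·-23/4)/(63/8)=446/63
row 3: denom=10−3·8/21=62/7; d'=(-20−3·446/63)/(62/7)=-433/93
back: M3=-433/93
back: M2=446/63−8/21·-433/93=2470/279
back: M1=-23/4−1/8·2470/279=-1913/279
M: M0=0, M1=-1913/279, M2=2470/279, M3=-433/93, M4=0
seg 0: a=3, c=M0/2=0, d=(M1−M0)/(6·3)=-1913/5022, b=Δ0−h0·(2M0+M1)/6=2285/558
seg 1: a=5, c=M1/2=-1913/558, d=(M2−M1)/(6·1)=487/186, b=Δ1−h1·(2M1+M2)/6=-1727/279
seg 2: a=-2, c=M2/2=1235/279, d=(M3−M2)/(6·3)=-3769/5022, b=Δ2−h2·(2M2+M3)/6=-2897/558
seg 3: a=2, c=M3/2=-433/186, d=(M4−M3)/(6·2)=433/1116, b=Δ3−h3·(2M3+M4)/6=308/279
t_q=9/4 → seg 0, τ=9/4; S=3+2285/558·τ+0·τ²+-1913/5022·τ³=31247/3968

  seg 0: a=3 b=2285/558 c=0 d=-1913/5022
  seg 1: a=5 b=-1727/279 c=-1913/558 d=487/186
  seg 2: a=-2 b=-2897/558 c=1235/279 d=-3769/5022
  seg 3: a=2 b=308/279 c=-433/186 d=433/1116
S(9/4) = 31247/3968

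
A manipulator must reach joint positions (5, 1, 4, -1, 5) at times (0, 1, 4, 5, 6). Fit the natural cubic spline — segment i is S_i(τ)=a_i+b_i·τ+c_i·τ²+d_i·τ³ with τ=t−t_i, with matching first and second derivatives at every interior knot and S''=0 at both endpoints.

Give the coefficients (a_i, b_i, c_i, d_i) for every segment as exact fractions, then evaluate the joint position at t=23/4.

  seg 0: a=5 b=-277/53 c=0 d=65/53
  seg 1: a=1 b=-82/53 c=195/53 d=-50/53
  seg 2: a=4 b=-262/53 c=-255/53 d=252/53
  seg 3: a=-1 b=-16/53 c=501/53 d=-167/53
S(23/4) = 9367/3392

Δ: Δ0=-4, Δ1=1, Δ2=-5, Δ3=6
row 1: diag=8, rhs=30; c'=3/8, d'=15/4
row 2: denom=8−3·3/8=55/8; d'=(-36−3·15/4)/(55/8)=-378/55
row 3: denom=4−1·8/55=212/55; d'=(66−1·-378/55)/(212/55)=1002/53
back: M3=1002/53
back: M2=-378/55−8/55·1002/53=-510/53
back: M1=15/4−3/8·-510/53=390/53
M: M0=0, M1=390/53, M2=-510/53, M3=1002/53, M4=0
seg 0: a=5, c=M0/2=0, d=(M1−M0)/(6·1)=65/53, b=Δ0−h0·(2M0+M1)/6=-277/53
seg 1: a=1, c=M1/2=195/53, d=(M2−M1)/(6·3)=-50/53, b=Δ1−h1·(2M1+M2)/6=-82/53
seg 2: a=4, c=M2/2=-255/53, d=(M3−M2)/(6·1)=252/53, b=Δ2−h2·(2M2+M3)/6=-262/53
seg 3: a=-1, c=M3/2=501/53, d=(M4−M3)/(6·1)=-167/53, b=Δ3−h3·(2M3+M4)/6=-16/53
t_q=23/4 → seg 3, τ=3/4; S=-1+-16/53·τ+501/53·τ²+-167/53·τ³=9367/3392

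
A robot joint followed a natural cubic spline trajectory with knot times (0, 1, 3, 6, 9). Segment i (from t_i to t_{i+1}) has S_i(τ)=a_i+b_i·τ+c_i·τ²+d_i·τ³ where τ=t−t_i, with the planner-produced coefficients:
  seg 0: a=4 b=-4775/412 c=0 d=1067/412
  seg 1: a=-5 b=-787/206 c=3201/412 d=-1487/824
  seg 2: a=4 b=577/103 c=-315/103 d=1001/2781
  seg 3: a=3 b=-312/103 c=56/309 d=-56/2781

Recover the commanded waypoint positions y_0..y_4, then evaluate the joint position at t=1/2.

y_0 = S_0(0) = a_0 = 4
y_1 = S_1(0) = a_1 = -5
y_2 = S_2(0) = a_2 = 4
y_3 = S_3(0) = a_3 = 3
y_4 = S_3(3) = -5
t_q=1/2 is in segment 0 (τ=1/2); S_0(τ)=-4849/3296

y_0=4 y_1=-5 y_2=4 y_3=3 y_4=-5
S(1/2) = -4849/3296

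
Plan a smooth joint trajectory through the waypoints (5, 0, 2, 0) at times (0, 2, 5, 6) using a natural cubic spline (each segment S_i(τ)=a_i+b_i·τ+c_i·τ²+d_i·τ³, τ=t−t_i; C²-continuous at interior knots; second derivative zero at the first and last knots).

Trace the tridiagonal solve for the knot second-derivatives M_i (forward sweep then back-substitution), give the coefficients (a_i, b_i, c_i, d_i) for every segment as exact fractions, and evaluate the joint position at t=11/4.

Δ: Δ0=-5/2, Δ1=2/3, Δ2=-2
row 1: diag=10, rhs=19; c'=3/10, d'=19/10
row 2: denom=8−3·3/10=71/10; d'=(-16−3·19/10)/(71/10)=-217/71
back: M2=-217/71
back: M1=19/10−3/10·-217/71=200/71
M: M0=0, M1=200/71, M2=-217/71, M3=0
seg 0: a=5, c=M0/2=0, d=(M1−M0)/(6·2)=50/213, b=Δ0−h0·(2M0+M1)/6=-1465/426
seg 1: a=0, c=M1/2=100/71, d=(M2−M1)/(6·3)=-139/426, b=Δ1−h1·(2M1+M2)/6=-265/426
seg 2: a=2, c=M2/2=-217/142, d=(M3−M2)/(6·1)=217/426, b=Δ2−h2·(2M2+M3)/6=-209/213
t_q=11/4 → seg 1, τ=3/4; S=0+-265/426·τ+100/71·τ²+-139/426·τ³=1709/9088

  seg 0: a=5 b=-1465/426 c=0 d=50/213
  seg 1: a=0 b=-265/426 c=100/71 d=-139/426
  seg 2: a=2 b=-209/213 c=-217/142 d=217/426
S(11/4) = 1709/9088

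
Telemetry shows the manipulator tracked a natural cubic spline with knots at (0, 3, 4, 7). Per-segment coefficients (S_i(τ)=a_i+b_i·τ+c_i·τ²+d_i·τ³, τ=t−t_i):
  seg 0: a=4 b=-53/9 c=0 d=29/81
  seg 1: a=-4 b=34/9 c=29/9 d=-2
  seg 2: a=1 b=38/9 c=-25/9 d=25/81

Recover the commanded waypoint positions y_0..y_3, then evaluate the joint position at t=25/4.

y_0 = S_0(0) = a_0 = 4
y_1 = S_1(0) = a_1 = -4
y_2 = S_2(0) = a_2 = 1
y_3 = S_2(3) = -3
t_q=25/4 is in segment 2 (τ=9/4); S_2(τ)=-3/64

y_0=4 y_1=-4 y_2=1 y_3=-3
S(25/4) = -3/64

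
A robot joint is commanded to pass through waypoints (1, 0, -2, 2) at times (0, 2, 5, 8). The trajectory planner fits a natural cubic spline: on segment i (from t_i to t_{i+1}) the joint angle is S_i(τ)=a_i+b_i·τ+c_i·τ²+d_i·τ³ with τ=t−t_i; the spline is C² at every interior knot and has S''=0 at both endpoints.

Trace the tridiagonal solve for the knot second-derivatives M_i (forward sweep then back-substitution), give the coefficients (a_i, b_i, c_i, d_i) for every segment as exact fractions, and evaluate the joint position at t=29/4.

Δ: Δ0=-1/2, Δ1=-2/3, Δ2=4/3
row 1: diag=10, rhs=-1; c'=3/10, d'=-1/10
row 2: denom=12−3·3/10=111/10; d'=(12−3·-1/10)/(111/10)=41/37
back: M2=41/37
back: M1=-1/10−3/10·41/37=-16/37
M: M0=0, M1=-16/37, M2=41/37, M3=0
seg 0: a=1, c=M0/2=0, d=(M1−M0)/(6·2)=-4/111, b=Δ0−h0·(2M0+M1)/6=-79/222
seg 1: a=0, c=M1/2=-8/37, d=(M2−M1)/(6·3)=19/222, b=Δ1−h1·(2M1+M2)/6=-175/222
seg 2: a=-2, c=M2/2=41/74, d=(M3−M2)/(6·3)=-41/666, b=Δ2−h2·(2M2+M3)/6=25/111
t_q=29/4 → seg 2, τ=9/4; S=-2+25/111·τ+41/74·τ²+-41/666·τ³=2891/4736

  seg 0: a=1 b=-79/222 c=0 d=-4/111
  seg 1: a=0 b=-175/222 c=-8/37 d=19/222
  seg 2: a=-2 b=25/111 c=41/74 d=-41/666
S(29/4) = 2891/4736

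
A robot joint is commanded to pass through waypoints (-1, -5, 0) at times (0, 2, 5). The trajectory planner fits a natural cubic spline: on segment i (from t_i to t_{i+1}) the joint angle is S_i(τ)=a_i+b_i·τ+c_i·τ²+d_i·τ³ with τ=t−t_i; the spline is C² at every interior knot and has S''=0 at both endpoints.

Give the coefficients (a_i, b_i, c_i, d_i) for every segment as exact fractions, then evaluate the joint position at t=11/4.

  seg 0: a=-1 b=-41/15 c=0 d=11/60
  seg 1: a=-5 b=-8/15 c=11/10 d=-11/90
S(11/4) = -3093/640

Δ: Δ0=-2, Δ1=5/3
row 1: diag=10, rhs=22; c'=3/10, d'=11/5
back: M1=11/5
M: M0=0, M1=11/5, M2=0
seg 0: a=-1, c=M0/2=0, d=(M1−M0)/(6·2)=11/60, b=Δ0−h0·(2M0+M1)/6=-41/15
seg 1: a=-5, c=M1/2=11/10, d=(M2−M1)/(6·3)=-11/90, b=Δ1−h1·(2M1+M2)/6=-8/15
t_q=11/4 → seg 1, τ=3/4; S=-5+-8/15·τ+11/10·τ²+-11/90·τ³=-3093/640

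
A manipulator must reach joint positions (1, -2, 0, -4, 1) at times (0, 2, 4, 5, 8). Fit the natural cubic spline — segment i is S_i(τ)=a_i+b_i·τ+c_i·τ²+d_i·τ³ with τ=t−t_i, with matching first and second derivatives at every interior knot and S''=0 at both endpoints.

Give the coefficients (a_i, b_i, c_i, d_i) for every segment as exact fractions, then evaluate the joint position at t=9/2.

Δ: Δ0=-3/2, Δ1=1, Δ2=-4, Δ3=5/3
row 1: diag=8, rhs=15; c'=1/4, d'=15/8
row 2: denom=6−2·1/4=11/2; d'=(-30−2·15/8)/(11/2)=-135/22
row 3: denom=8−1·2/11=86/11; d'=(34−1·-135/22)/(86/11)=883/172
back: M3=883/172
back: M2=-135/22−2/11·883/172=-304/43
back: M1=15/8−1/4·-304/43=1253/344
M: M0=0, M1=1253/344, M2=-304/43, M3=883/172, M4=0
seg 0: a=1, c=M0/2=0, d=(M1−M0)/(6·2)=1253/4128, b=Δ0−h0·(2M0+M1)/6=-2801/1032
seg 1: a=-2, c=M1/2=1253/688, d=(M2−M1)/(6·2)=-3685/4128, b=Δ1−h1·(2M1+M2)/6=479/516
seg 2: a=0, c=M2/2=-152/43, d=(M3−M2)/(6·1)=2099/1032, b=Δ2−h2·(2M2+M3)/6=-2579/1032
seg 3: a=-4, c=M3/2=883/344, d=(M4−M3)/(6·3)=-883/3096, b=Δ3−h3·(2M3+M4)/6=-1789/516
t_q=9/2 → seg 2, τ=1/2; S=0+-2579/1032·τ+-152/43·τ²+2099/1032·τ³=-5171/2752

  seg 0: a=1 b=-2801/1032 c=0 d=1253/4128
  seg 1: a=-2 b=479/516 c=1253/688 d=-3685/4128
  seg 2: a=0 b=-2579/1032 c=-152/43 d=2099/1032
  seg 3: a=-4 b=-1789/516 c=883/344 d=-883/3096
S(9/2) = -5171/2752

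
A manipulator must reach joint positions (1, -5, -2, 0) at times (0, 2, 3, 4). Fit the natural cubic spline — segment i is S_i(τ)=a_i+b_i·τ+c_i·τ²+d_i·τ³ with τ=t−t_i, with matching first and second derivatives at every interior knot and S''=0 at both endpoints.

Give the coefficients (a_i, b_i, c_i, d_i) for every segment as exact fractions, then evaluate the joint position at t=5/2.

Δ: Δ0=-3, Δ1=3, Δ2=2
row 1: diag=6, rhs=36; c'=1/6, d'=6
row 2: denom=4−1·1/6=23/6; d'=(-6−1·6)/(23/6)=-72/23
back: M2=-72/23
back: M1=6−1/6·-72/23=150/23
M: M0=0, M1=150/23, M2=-72/23, M3=0
seg 0: a=1, c=M0/2=0, d=(M1−M0)/(6·2)=25/46, b=Δ0−h0·(2M0+M1)/6=-119/23
seg 1: a=-5, c=M1/2=75/23, d=(M2−M1)/(6·1)=-37/23, b=Δ1−h1·(2M1+M2)/6=31/23
seg 2: a=-2, c=M2/2=-36/23, d=(M3−M2)/(6·1)=12/23, b=Δ2−h2·(2M2+M3)/6=70/23
t_q=5/2 → seg 1, τ=1/2; S=-5+31/23·τ+75/23·τ²+-37/23·τ³=-683/184

  seg 0: a=1 b=-119/23 c=0 d=25/46
  seg 1: a=-5 b=31/23 c=75/23 d=-37/23
  seg 2: a=-2 b=70/23 c=-36/23 d=12/23
S(5/2) = -683/184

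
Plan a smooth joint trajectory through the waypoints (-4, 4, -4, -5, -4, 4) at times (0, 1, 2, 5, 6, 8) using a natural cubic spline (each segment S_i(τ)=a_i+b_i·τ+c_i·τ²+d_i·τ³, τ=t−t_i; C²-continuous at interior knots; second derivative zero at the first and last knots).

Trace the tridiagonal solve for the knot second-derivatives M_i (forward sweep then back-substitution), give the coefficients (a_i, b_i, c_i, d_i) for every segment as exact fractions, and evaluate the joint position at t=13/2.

Δ: Δ0=8, Δ1=-8, Δ2=-1/3, Δ3=1, Δ4=4
row 1: diag=4, rhs=-96; c'=1/4, d'=-24
row 2: denom=8−1·1/4=31/4; d'=(46−1·-24)/(31/4)=280/31
row 3: denom=8−3·12/31=212/31; d'=(8−3·280/31)/(212/31)=-148/53
row 4: denom=6−1·31/212=1241/212; d'=(18−1·-148/53)/(1241/212)=4408/1241
back: M4=4408/1241
back: M3=-148/53−31/212·4408/1241=-4110/1241
back: M2=280/31−12/31·-4110/1241=12800/1241
back: M1=-24−1/4·12800/1241=-32984/1241
M: M0=0, M1=-32984/1241, M2=12800/1241, M3=-4110/1241, M4=4408/1241, M5=0
seg 0: a=-4, c=M0/2=0, d=(M1−M0)/(6·1)=-16492/3723, b=Δ0−h0·(2M0+M1)/6=46276/3723
seg 1: a=4, c=M1/2=-16492/1241, d=(M2−M1)/(6·1)=22892/3723, b=Δ1−h1·(2M1+M2)/6=-3200/3723
seg 2: a=-4, c=M2/2=6400/1241, d=(M3−M2)/(6·3)=-8455/11169, b=Δ2−h2·(2M2+M3)/6=-33476/3723
seg 3: a=-5, c=M3/2=-2055/1241, d=(M4−M3)/(6·1)=4259/3723, b=Δ3−h3·(2M3+M4)/6=5629/3723
seg 4: a=-4, c=M4/2=2204/1241, d=(M5−M4)/(6·2)=-1102/3723, b=Δ4−h4·(2M4+M5)/6=6076/3723
t_q=13/2 → seg 4, τ=1/2; S=-4+6076/3723·τ+2204/1241·τ²+-1102/3723·τ³=-13785/4964

  seg 0: a=-4 b=46276/3723 c=0 d=-16492/3723
  seg 1: a=4 b=-3200/3723 c=-16492/1241 d=22892/3723
  seg 2: a=-4 b=-33476/3723 c=6400/1241 d=-8455/11169
  seg 3: a=-5 b=5629/3723 c=-2055/1241 d=4259/3723
  seg 4: a=-4 b=6076/3723 c=2204/1241 d=-1102/3723
S(13/2) = -13785/4964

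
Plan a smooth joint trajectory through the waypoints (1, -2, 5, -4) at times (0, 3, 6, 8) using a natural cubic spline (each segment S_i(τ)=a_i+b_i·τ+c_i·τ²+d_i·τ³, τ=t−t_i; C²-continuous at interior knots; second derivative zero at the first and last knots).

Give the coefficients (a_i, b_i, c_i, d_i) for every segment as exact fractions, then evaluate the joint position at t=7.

Δ: Δ0=-1, Δ1=7/3, Δ2=-9/2
row 1: diag=12, rhs=20; c'=1/4, d'=5/3
row 2: denom=10−3·1/4=37/4; d'=(-41−3·5/3)/(37/4)=-184/37
back: M2=-184/37
back: M1=5/3−1/4·-184/37=323/111
M: M0=0, M1=323/111, M2=-184/37, M3=0
seg 0: a=1, c=M0/2=0, d=(M1−M0)/(6·3)=323/1998, b=Δ0−h0·(2M0+M1)/6=-545/222
seg 1: a=-2, c=M1/2=323/222, d=(M2−M1)/(6·3)=-875/1998, b=Δ1−h1·(2M1+M2)/6=212/111
seg 2: a=5, c=M2/2=-92/37, d=(M3−M2)/(6·2)=46/111, b=Δ2−h2·(2M2+M3)/6=-263/222
t_q=7 → seg 2, τ=1; S=5+-263/222·τ+-92/37·τ²+46/111·τ³=129/74

  seg 0: a=1 b=-545/222 c=0 d=323/1998
  seg 1: a=-2 b=212/111 c=323/222 d=-875/1998
  seg 2: a=5 b=-263/222 c=-92/37 d=46/111
S(7) = 129/74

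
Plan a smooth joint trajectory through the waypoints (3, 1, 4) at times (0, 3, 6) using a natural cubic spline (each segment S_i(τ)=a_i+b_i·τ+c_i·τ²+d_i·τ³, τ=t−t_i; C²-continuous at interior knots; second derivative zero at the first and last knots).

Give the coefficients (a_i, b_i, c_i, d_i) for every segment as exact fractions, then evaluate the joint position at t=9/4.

  seg 0: a=3 b=-13/12 c=0 d=5/108
  seg 1: a=1 b=1/6 c=5/12 d=-5/108
S(9/4) = 279/256

Δ: Δ0=-2/3, Δ1=1
row 1: diag=12, rhs=10; c'=1/4, d'=5/6
back: M1=5/6
M: M0=0, M1=5/6, M2=0
seg 0: a=3, c=M0/2=0, d=(M1−M0)/(6·3)=5/108, b=Δ0−h0·(2M0+M1)/6=-13/12
seg 1: a=1, c=M1/2=5/12, d=(M2−M1)/(6·3)=-5/108, b=Δ1−h1·(2M1+M2)/6=1/6
t_q=9/4 → seg 0, τ=9/4; S=3+-13/12·τ+0·τ²+5/108·τ³=279/256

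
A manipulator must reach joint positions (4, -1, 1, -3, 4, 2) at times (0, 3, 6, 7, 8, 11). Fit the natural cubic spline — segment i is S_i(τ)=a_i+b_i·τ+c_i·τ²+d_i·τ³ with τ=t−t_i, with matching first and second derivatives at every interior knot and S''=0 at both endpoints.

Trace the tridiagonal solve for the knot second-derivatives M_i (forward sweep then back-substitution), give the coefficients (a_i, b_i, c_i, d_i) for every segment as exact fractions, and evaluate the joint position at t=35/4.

Δ: Δ0=-5/3, Δ1=2/3, Δ2=-4, Δ3=7, Δ4=-2/3
row 1: diag=12, rhs=14; c'=1/4, d'=7/6
row 2: denom=8−3·1/4=29/4; d'=(-28−3·7/6)/(29/4)=-126/29
row 3: denom=4−1·4/29=112/29; d'=(66−1·-126/29)/(112/29)=255/14
row 4: denom=8−1·29/112=867/112; d'=(-46−1·255/14)/(867/112)=-7192/867
back: M4=-7192/867
back: M3=255/14−29/112·-7192/867=17654/867
back: M2=-126/29−4/29·17654/867=-6202/867
back: M1=7/6−1/4·-6202/867=854/289
M: M0=0, M1=854/289, M2=-6202/867, M3=17654/867, M4=-7192/867, M5=0
seg 0: a=4, c=M0/2=0, d=(M1−M0)/(6·3)=427/2601, b=Δ0−h0·(2M0+M1)/6=-2726/867
seg 1: a=-1, c=M1/2=427/289, d=(M2−M1)/(6·3)=-4382/7803, b=Δ1−h1·(2M1+M2)/6=1117/867
seg 2: a=1, c=M2/2=-3101/867, d=(M3−M2)/(6·1)=3976/867, b=Δ2−h2·(2M2+M3)/6=-4343/867
seg 3: a=-3, c=M3/2=8827/867, d=(M4−M3)/(6·1)=-4141/867, b=Δ3−h3·(2M3+M4)/6=461/289
seg 4: a=4, c=M4/2=-3596/867, d=(M5−M4)/(6·3)=3596/7803, b=Δ4−h4·(2M4+M5)/6=6614/867
t_q=35/4 → seg 4, τ=3/4; S=4+6614/867·τ+-3596/867·τ²+3596/7803·τ³=35063/4624

  seg 0: a=4 b=-2726/867 c=0 d=427/2601
  seg 1: a=-1 b=1117/867 c=427/289 d=-4382/7803
  seg 2: a=1 b=-4343/867 c=-3101/867 d=3976/867
  seg 3: a=-3 b=461/289 c=8827/867 d=-4141/867
  seg 4: a=4 b=6614/867 c=-3596/867 d=3596/7803
S(35/4) = 35063/4624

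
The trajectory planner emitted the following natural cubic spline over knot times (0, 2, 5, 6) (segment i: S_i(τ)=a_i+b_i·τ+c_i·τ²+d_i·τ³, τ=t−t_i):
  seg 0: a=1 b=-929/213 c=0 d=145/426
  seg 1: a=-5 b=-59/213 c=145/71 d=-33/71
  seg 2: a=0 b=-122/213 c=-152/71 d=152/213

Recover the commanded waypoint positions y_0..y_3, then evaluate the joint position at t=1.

y_0 = S_0(0) = a_0 = 1
y_1 = S_1(0) = a_1 = -5
y_2 = S_2(0) = a_2 = 0
y_3 = S_2(1) = -2
t_q=1 is in segment 0 (τ=1); S_0(τ)=-429/142

y_0=1 y_1=-5 y_2=0 y_3=-2
S(1) = -429/142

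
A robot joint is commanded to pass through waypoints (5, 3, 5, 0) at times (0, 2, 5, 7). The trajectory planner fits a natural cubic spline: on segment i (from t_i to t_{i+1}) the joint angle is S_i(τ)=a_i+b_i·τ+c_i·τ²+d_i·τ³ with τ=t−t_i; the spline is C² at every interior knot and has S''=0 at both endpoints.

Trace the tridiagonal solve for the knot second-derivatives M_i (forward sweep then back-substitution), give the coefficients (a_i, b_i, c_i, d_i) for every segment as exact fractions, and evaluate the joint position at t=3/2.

Δ: Δ0=-1, Δ1=2/3, Δ2=-5/2
row 1: diag=10, rhs=10; c'=3/10, d'=1
row 2: denom=10−3·3/10=91/10; d'=(-19−3·1)/(91/10)=-220/91
back: M2=-220/91
back: M1=1−3/10·-220/91=157/91
M: M0=0, M1=157/91, M2=-220/91, M3=0
seg 0: a=5, c=M0/2=0, d=(M1−M0)/(6·2)=157/1092, b=Δ0−h0·(2M0+M1)/6=-430/273
seg 1: a=3, c=M1/2=157/182, d=(M2−M1)/(6·3)=-29/126, b=Δ1−h1·(2M1+M2)/6=41/273
seg 2: a=5, c=M2/2=-110/91, d=(M3−M2)/(6·2)=55/273, b=Δ2−h2·(2M2+M3)/6=-485/546
t_q=3/2 → seg 0, τ=3/2; S=5+-430/273·τ+0·τ²+157/1092·τ³=1299/416

  seg 0: a=5 b=-430/273 c=0 d=157/1092
  seg 1: a=3 b=41/273 c=157/182 d=-29/126
  seg 2: a=5 b=-485/546 c=-110/91 d=55/273
S(3/2) = 1299/416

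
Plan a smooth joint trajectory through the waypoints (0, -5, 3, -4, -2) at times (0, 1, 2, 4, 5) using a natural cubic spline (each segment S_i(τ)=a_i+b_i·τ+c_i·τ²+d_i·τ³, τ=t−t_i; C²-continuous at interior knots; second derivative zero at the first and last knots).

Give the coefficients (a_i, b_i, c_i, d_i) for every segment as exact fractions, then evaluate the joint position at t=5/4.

Δ: Δ0=-5, Δ1=8, Δ2=-7/2, Δ3=2
row 1: diag=4, rhs=78; c'=1/4, d'=39/2
row 2: denom=6−1·1/4=23/4; d'=(-69−1·39/2)/(23/4)=-354/23
row 3: denom=6−2·8/23=122/23; d'=(33−2·-354/23)/(122/23)=1467/122
back: M3=1467/122
back: M2=-354/23−8/23·1467/122=-1194/61
back: M1=39/2−1/4·-1194/61=1488/61
M: M0=0, M1=1488/61, M2=-1194/61, M3=1467/122, M4=0
seg 0: a=0, c=M0/2=0, d=(M1−M0)/(6·1)=248/61, b=Δ0−h0·(2M0+M1)/6=-553/61
seg 1: a=-5, c=M1/2=744/61, d=(M2−M1)/(6·1)=-447/61, b=Δ1−h1·(2M1+M2)/6=191/61
seg 2: a=3, c=M2/2=-597/61, d=(M3−M2)/(6·2)=1285/488, b=Δ2−h2·(2M2+M3)/6=338/61
seg 3: a=-4, c=M3/2=1467/244, d=(M4−M3)/(6·1)=-489/244, b=Δ3−h3·(2M3+M4)/6=-245/122
t_q=5/4 → seg 1, τ=1/4; S=-5+191/61·τ+744/61·τ²+-447/61·τ³=-13935/3904

  seg 0: a=0 b=-553/61 c=0 d=248/61
  seg 1: a=-5 b=191/61 c=744/61 d=-447/61
  seg 2: a=3 b=338/61 c=-597/61 d=1285/488
  seg 3: a=-4 b=-245/122 c=1467/244 d=-489/244
S(5/4) = -13935/3904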